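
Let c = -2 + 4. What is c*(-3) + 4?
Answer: -2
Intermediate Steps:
c = 2
c*(-3) + 4 = 2*(-3) + 4 = -6 + 4 = -2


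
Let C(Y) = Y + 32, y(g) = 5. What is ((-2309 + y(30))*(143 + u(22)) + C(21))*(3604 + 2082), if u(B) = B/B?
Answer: -1886176978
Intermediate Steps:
C(Y) = 32 + Y
u(B) = 1
((-2309 + y(30))*(143 + u(22)) + C(21))*(3604 + 2082) = ((-2309 + 5)*(143 + 1) + (32 + 21))*(3604 + 2082) = (-2304*144 + 53)*5686 = (-331776 + 53)*5686 = -331723*5686 = -1886176978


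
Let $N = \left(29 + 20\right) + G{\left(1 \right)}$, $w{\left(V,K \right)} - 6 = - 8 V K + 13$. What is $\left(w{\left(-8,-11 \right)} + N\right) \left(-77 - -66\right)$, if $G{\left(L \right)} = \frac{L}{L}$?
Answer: $6985$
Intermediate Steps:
$G{\left(L \right)} = 1$
$w{\left(V,K \right)} = 19 - 8 K V$ ($w{\left(V,K \right)} = 6 + \left(- 8 V K + 13\right) = 6 - \left(-13 + 8 K V\right) = 19 - 8 K V$)
$N = 50$ ($N = \left(29 + 20\right) + 1 = 49 + 1 = 50$)
$\left(w{\left(-8,-11 \right)} + N\right) \left(-77 - -66\right) = \left(\left(19 - \left(-88\right) \left(-8\right)\right) + 50\right) \left(-77 - -66\right) = \left(\left(19 - 704\right) + 50\right) \left(-77 + 66\right) = \left(-685 + 50\right) \left(-11\right) = \left(-635\right) \left(-11\right) = 6985$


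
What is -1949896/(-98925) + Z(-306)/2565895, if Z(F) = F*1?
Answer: 58861154422/2986248975 ≈ 19.711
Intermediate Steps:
Z(F) = F
-1949896/(-98925) + Z(-306)/2565895 = -1949896/(-98925) - 306/2565895 = -1949896*(-1/98925) - 306*1/2565895 = 1949896/98925 - 18/150935 = 58861154422/2986248975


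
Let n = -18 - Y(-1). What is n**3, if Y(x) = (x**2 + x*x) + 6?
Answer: -17576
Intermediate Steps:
Y(x) = 6 + 2*x**2 (Y(x) = (x**2 + x**2) + 6 = 2*x**2 + 6 = 6 + 2*x**2)
n = -26 (n = -18 - (6 + 2*(-1)**2) = -18 - (6 + 2*1) = -18 - (6 + 2) = -18 - 1*8 = -18 - 8 = -26)
n**3 = (-26)**3 = -17576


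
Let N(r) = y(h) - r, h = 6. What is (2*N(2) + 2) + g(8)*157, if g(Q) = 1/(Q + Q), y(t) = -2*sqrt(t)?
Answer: 125/16 - 4*sqrt(6) ≈ -1.9855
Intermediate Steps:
N(r) = -r - 2*sqrt(6) (N(r) = -2*sqrt(6) - r = -r - 2*sqrt(6))
g(Q) = 1/(2*Q)
(2*N(2) + 2) + g(8)*157 = (2*(-1*2 - 2*sqrt(6)) + 2) + ((1/2)/8)*157 = (2*(-2 - 2*sqrt(6)) + 2) + ((1/2)*(1/8))*157 = ((-4 - 4*sqrt(6)) + 2) + (1/16)*157 = (-2 - 4*sqrt(6)) + 157/16 = 125/16 - 4*sqrt(6)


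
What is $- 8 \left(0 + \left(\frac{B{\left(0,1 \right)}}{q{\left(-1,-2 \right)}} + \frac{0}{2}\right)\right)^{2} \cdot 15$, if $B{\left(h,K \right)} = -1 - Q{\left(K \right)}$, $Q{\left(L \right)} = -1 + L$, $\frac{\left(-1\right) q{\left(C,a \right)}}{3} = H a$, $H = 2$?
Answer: $- \frac{5}{6} \approx -0.83333$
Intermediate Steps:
$q{\left(C,a \right)} = - 6 a$ ($q{\left(C,a \right)} = - 3 \cdot 2 a = - 6 a$)
$B{\left(h,K \right)} = - K$ ($B{\left(h,K \right)} = -1 - \left(-1 + K\right) = - K$)
$- 8 \left(0 + \left(\frac{B{\left(0,1 \right)}}{q{\left(-1,-2 \right)}} + \frac{0}{2}\right)\right)^{2} \cdot 15 = - 8 \left(0 + \left(\frac{\left(-1\right) 1}{\left(-6\right) \left(-2\right)} + \frac{0}{2}\right)\right)^{2} \cdot 15 = - 8 \left(0 + \left(- \frac{1}{12} + 0 \cdot \frac{1}{2}\right)\right)^{2} \cdot 15 = - 8 \left(0 + \left(\left(-1\right) \frac{1}{12} + 0\right)\right)^{2} \cdot 15 = - 8 \left(0 + \left(- \frac{1}{12} + 0\right)\right)^{2} \cdot 15 = - 8 \left(0 - \frac{1}{12}\right)^{2} \cdot 15 = - 8 \left(- \frac{1}{12}\right)^{2} \cdot 15 = \left(-8\right) \frac{1}{144} \cdot 15 = \left(- \frac{1}{18}\right) 15 = - \frac{5}{6}$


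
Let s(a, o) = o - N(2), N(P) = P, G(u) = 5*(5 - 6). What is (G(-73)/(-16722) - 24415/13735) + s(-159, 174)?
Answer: 7819237657/45935334 ≈ 170.22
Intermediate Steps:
G(u) = -5 (G(u) = 5*(-1) = -5)
s(a, o) = -2 + o (s(a, o) = o - 1*2 = o - 2 = -2 + o)
(G(-73)/(-16722) - 24415/13735) + s(-159, 174) = (-5/(-16722) - 24415/13735) + (-2 + 174) = (-5*(-1/16722) - 24415*1/13735) + 172 = (5/16722 - 4883/2747) + 172 = -81639791/45935334 + 172 = 7819237657/45935334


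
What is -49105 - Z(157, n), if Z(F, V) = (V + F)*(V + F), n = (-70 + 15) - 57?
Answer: -51130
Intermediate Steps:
n = -112 (n = -55 - 57 = -112)
Z(F, V) = (F + V)² (Z(F, V) = (F + V)*(F + V) = (F + V)²)
-49105 - Z(157, n) = -49105 - (157 - 112)² = -49105 - 1*45² = -49105 - 1*2025 = -49105 - 2025 = -51130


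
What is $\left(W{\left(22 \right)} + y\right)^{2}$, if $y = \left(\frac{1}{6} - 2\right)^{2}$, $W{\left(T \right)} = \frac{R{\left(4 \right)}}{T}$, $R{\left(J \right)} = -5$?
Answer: $\frac{1540081}{156816} \approx 9.8209$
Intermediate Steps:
$W{\left(T \right)} = - \frac{5}{T}$
$y = \frac{121}{36}$ ($y = \left(\frac{1}{6} - 2\right)^{2} = \left(- \frac{11}{6}\right)^{2} = \frac{121}{36} \approx 3.3611$)
$\left(W{\left(22 \right)} + y\right)^{2} = \left(- \frac{5}{22} + \frac{121}{36}\right)^{2} = \left(\frac{1241}{396}\right)^{2} = \frac{1540081}{156816}$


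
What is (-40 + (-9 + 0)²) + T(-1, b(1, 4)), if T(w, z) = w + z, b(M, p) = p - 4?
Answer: 40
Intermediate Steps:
b(M, p) = -4 + p
(-40 + (-9 + 0)²) + T(-1, b(1, 4)) = (-40 + (-9 + 0)²) + (-1 + (-4 + 4)) = (-40 + (-9)²) + (-1 + 0) = (-40 + 81) - 1 = 41 - 1 = 40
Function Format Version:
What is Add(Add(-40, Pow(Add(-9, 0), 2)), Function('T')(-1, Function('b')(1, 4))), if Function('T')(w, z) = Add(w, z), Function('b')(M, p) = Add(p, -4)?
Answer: 40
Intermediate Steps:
Function('b')(M, p) = Add(-4, p)
Add(Add(-40, Pow(Add(-9, 0), 2)), Function('T')(-1, Function('b')(1, 4))) = Add(Add(-40, Pow(Add(-9, 0), 2)), Add(-1, Add(-4, 4))) = Add(Add(-40, Pow(-9, 2)), Add(-1, 0)) = Add(Add(-40, 81), -1) = Add(41, -1) = 40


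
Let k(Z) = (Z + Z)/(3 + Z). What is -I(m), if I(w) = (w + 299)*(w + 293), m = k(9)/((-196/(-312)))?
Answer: -213752032/2401 ≈ -89026.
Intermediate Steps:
k(Z) = 2*Z/(3 + Z) (k(Z) = (2*Z)/(3 + Z) = 2*Z/(3 + Z))
m = 117/49 (m = (2*9/(3 + 9))/((-196/(-312))) = (2*9/12)/((-196*(-1/312))) = (2*9*(1/12))/(49/78) = (3/2)*(78/49) = 117/49 ≈ 2.3878)
I(w) = (293 + w)*(299 + w) (I(w) = (299 + w)*(293 + w) = (293 + w)*(299 + w))
-I(m) = -(87607 + (117/49)**2 + 592*(117/49)) = -(87607 + 13689/2401 + 69264/49) = -1*213752032/2401 = -213752032/2401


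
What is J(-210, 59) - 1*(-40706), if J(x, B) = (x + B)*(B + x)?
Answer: 63507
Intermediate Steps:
J(x, B) = (B + x)² (J(x, B) = (B + x)*(B + x) = (B + x)²)
J(-210, 59) - 1*(-40706) = (59 - 210)² - 1*(-40706) = (-151)² + 40706 = 22801 + 40706 = 63507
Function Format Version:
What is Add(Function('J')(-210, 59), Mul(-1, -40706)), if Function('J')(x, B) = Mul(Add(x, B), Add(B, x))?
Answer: 63507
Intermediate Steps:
Function('J')(x, B) = Pow(Add(B, x), 2) (Function('J')(x, B) = Mul(Add(B, x), Add(B, x)) = Pow(Add(B, x), 2))
Add(Function('J')(-210, 59), Mul(-1, -40706)) = Add(Pow(Add(59, -210), 2), Mul(-1, -40706)) = Add(Pow(-151, 2), 40706) = Add(22801, 40706) = 63507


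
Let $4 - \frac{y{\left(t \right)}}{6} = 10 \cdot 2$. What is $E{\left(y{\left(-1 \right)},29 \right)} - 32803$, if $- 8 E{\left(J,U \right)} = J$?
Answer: $-32791$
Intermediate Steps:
$y{\left(t \right)} = -96$ ($y{\left(t \right)} = 24 - 6 \cdot 10 \cdot 2 = 24 - 120 = -96$)
$E{\left(J,U \right)} = - \frac{J}{8}$
$E{\left(y{\left(-1 \right)},29 \right)} - 32803 = \left(- \frac{1}{8}\right) \left(-96\right) - 32803 = 12 - 32803 = -32791$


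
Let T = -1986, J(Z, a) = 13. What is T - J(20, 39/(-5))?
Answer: -1999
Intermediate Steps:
T - J(20, 39/(-5)) = -1986 - 1*13 = -1986 - 13 = -1999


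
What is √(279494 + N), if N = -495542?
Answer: 4*I*√13503 ≈ 464.81*I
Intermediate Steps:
√(279494 + N) = √(279494 - 495542) = √(-216048) = 4*I*√13503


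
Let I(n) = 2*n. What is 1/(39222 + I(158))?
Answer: 1/39538 ≈ 2.5292e-5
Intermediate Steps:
1/(39222 + I(158)) = 1/(39222 + 2*158) = 1/(39222 + 316) = 1/39538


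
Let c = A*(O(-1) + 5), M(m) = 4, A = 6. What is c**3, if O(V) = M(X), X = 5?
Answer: 157464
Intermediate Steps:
O(V) = 4
c = 54 (c = 6*(4 + 5) = 6*9 = 54)
c**3 = 54**3 = 157464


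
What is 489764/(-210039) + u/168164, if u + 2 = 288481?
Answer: -21768832615/35320998396 ≈ -0.61631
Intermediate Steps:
u = 288479 (u = -2 + 288481 = 288479)
489764/(-210039) + u/168164 = 489764/(-210039) + 288479/168164 = 489764*(-1/210039) + 288479*(1/168164) = -489764/210039 + 288479/168164 = -21768832615/35320998396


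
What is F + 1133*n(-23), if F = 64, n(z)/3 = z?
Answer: -78113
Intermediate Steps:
n(z) = 3*z
F + 1133*n(-23) = 64 + 1133*(3*(-23)) = 64 + 1133*(-69) = 64 - 78177 = -78113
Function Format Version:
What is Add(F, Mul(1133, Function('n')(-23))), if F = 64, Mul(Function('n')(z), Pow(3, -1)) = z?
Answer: -78113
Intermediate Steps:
Function('n')(z) = Mul(3, z)
Add(F, Mul(1133, Function('n')(-23))) = Add(64, Mul(1133, Mul(3, -23))) = Add(64, Mul(1133, -69)) = Add(64, -78177) = -78113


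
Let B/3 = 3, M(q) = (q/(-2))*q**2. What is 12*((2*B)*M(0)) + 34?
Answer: 34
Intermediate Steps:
M(q) = -q**3/2 (M(q) = (q*(-1/2))*q**2 = (-q/2)*q**2 = -q**3/2)
B = 9 (B = 3*3 = 9)
12*((2*B)*M(0)) + 34 = 12*((2*9)*(-1/2*0**3)) + 34 = 12*(18*(-1/2*0)) + 34 = 12*(18*0) + 34 = 12*0 + 34 = 0 + 34 = 34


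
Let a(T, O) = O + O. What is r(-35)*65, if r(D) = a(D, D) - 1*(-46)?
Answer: -1560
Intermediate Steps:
a(T, O) = 2*O
r(D) = 46 + 2*D (r(D) = 2*D - 1*(-46) = 2*D + 46 = 46 + 2*D)
r(-35)*65 = (46 + 2*(-35))*65 = (46 - 70)*65 = -24*65 = -1560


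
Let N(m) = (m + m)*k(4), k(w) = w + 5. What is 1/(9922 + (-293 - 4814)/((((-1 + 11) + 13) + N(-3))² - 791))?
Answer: 170/1681633 ≈ 0.00010109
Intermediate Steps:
k(w) = 5 + w
N(m) = 18*m (N(m) = (m + m)*(5 + 4) = (2*m)*9 = 18*m)
1/(9922 + (-293 - 4814)/((((-1 + 11) + 13) + N(-3))² - 791)) = 1/(9922 + (-293 - 4814)/((((-1 + 11) + 13) + 18*(-3))² - 791)) = 1/(9922 - 5107/(((10 + 13) - 54)² - 791)) = 1/(9922 - 5107/((23 - 54)² - 791)) = 1/(9922 - 5107/((-31)² - 791)) = 1/(9922 - 5107/(961 - 791)) = 1/(9922 - 5107/170) = 1/(1681633/170) = 170/1681633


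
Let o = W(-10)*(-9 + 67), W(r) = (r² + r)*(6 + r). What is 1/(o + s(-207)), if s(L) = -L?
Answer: -1/20673 ≈ -4.8372e-5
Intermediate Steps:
W(r) = (6 + r)*(r + r²) (W(r) = (r + r²)*(6 + r) = (6 + r)*(r + r²))
o = -20880 (o = (-10*(6 + (-10)² + 7*(-10)))*(-9 + 67) = -10*(6 + 100 - 70)*58 = -10*36*58 = -360*58 = -20880)
1/(o + s(-207)) = 1/(-20880 - 1*(-207)) = 1/(-20880 + 207) = 1/(-20673) = -1/20673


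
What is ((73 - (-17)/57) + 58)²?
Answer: 56010256/3249 ≈ 17239.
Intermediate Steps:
((73 - (-17)/57) + 58)² = ((73 - 1*(-17/57)) + 58)² = ((73 + 17/57) + 58)² = (4178/57 + 58)² = (7484/57)² = 56010256/3249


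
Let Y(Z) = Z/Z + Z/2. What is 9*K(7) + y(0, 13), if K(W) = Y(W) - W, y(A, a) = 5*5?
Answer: 5/2 ≈ 2.5000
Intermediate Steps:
y(A, a) = 25
Y(Z) = 1 + Z/2 (Y(Z) = 1 + Z*(½) = 1 + Z/2)
K(W) = 1 - W/2 (K(W) = (1 + W/2) - W = 1 - W/2)
9*K(7) + y(0, 13) = 9*(1 - ½*7) + 25 = 9*(1 - 7/2) + 25 = 9*(-5/2) + 25 = -45/2 + 25 = 5/2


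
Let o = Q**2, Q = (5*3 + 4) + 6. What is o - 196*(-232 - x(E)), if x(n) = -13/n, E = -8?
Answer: 92831/2 ≈ 46416.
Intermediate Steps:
Q = 25 (Q = (15 + 4) + 6 = 19 + 6 = 25)
o = 625 (o = 25**2 = 625)
o - 196*(-232 - x(E)) = 625 - 196*(-232 - (-13)/(-8)) = 625 - 196*(-232 - (-13)*(-1)/8) = 625 - 196*(-232 - 1*13/8) = 625 - 196*(-232 - 13/8) = 625 - 196*(-1869/8) = 625 + 91581/2 = 92831/2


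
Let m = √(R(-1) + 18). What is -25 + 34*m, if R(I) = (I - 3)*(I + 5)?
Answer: -25 + 34*√2 ≈ 23.083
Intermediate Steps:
R(I) = (-3 + I)*(5 + I)
m = √2 (m = √((-15 + (-1)² + 2*(-1)) + 18) = √((-15 + 1 - 2) + 18) = √(-16 + 18) = √2 ≈ 1.4142)
-25 + 34*m = -25 + 34*√2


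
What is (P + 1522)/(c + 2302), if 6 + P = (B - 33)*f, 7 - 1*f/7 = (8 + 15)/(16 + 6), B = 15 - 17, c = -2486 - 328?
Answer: -1257/11264 ≈ -0.11159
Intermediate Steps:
c = -2814
B = -2
f = 917/22 (f = 49 - 7*(8 + 15)/(16 + 6) = 49 - 161/22 = 917/22 ≈ 41.682)
P = -32227/22 (P = -6 + (-2 - 33)*(917/22) = -6 - 35*917/22 = -6 - 32095/22 = -32227/22 ≈ -1464.9)
(P + 1522)/(c + 2302) = (-32227/22 + 1522)/(-2814 + 2302) = (1257/22)/(-512) = (1257/22)*(-1/512) = -1257/11264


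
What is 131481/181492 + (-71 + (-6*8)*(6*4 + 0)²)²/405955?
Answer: 139501476047167/73677584860 ≈ 1893.4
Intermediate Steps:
131481/181492 + (-71 + (-6*8)*(6*4 + 0)²)²/405955 = 131481*(1/181492) + (-71 - 48*(24 + 0)²)²*(1/405955) = 131481/181492 + (-71 - 48*24²)²*(1/405955) = 131481/181492 + (-71 - 48*576)²*(1/405955) = 131481/181492 + (-71 - 27648)²*(1/405955) = 131481/181492 + (-27719)²*(1/405955) = 131481/181492 + 768342961*(1/405955) = 131481/181492 + 768342961/405955 = 139501476047167/73677584860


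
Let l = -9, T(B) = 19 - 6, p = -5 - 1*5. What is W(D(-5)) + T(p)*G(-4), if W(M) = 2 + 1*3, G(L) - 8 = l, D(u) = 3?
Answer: -8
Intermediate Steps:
p = -10 (p = -5 - 5 = -10)
T(B) = 13
G(L) = -1 (G(L) = 8 - 9 = -1)
W(M) = 5 (W(M) = 2 + 3 = 5)
W(D(-5)) + T(p)*G(-4) = 5 + 13*(-1) = 5 - 13 = -8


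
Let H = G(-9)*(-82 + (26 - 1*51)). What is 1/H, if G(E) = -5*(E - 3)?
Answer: -1/6420 ≈ -0.00015576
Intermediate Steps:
G(E) = 15 - 5*E (G(E) = -5*(-3 + E) = 15 - 5*E)
H = -6420 (H = (15 - 5*(-9))*(-82 + (26 - 1*51)) = (15 + 45)*(-82 + (26 - 51)) = 60*(-82 - 25) = 60*(-107) = -6420)
1/H = 1/(-6420) = -1/6420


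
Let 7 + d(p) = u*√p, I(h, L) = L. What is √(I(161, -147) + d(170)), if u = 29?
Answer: √(-154 + 29*√170) ≈ 14.970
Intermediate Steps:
d(p) = -7 + 29*√p
√(I(161, -147) + d(170)) = √(-147 + (-7 + 29*√170)) = √(-154 + 29*√170)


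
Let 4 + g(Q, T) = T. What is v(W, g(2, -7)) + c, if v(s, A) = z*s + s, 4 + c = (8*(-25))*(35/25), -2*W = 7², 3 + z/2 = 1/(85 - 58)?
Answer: -8819/54 ≈ -163.31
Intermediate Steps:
g(Q, T) = -4 + T
z = -160/27 (z = -6 + 2/(85 - 58) = -6 + 2/27 = -160/27 ≈ -5.9259)
W = -49/2 (W = -½*7² = -½*49 = -49/2 ≈ -24.500)
c = -284 (c = -4 + (8*(-25))*(35/25) = -4 - 7000/25 = -4 - 200*7/5 = -4 - 280 = -284)
v(s, A) = -133*s/27 (v(s, A) = -160*s/27 + s = -133*s/27)
v(W, g(2, -7)) + c = -133/27*(-49/2) - 284 = 6517/54 - 284 = -8819/54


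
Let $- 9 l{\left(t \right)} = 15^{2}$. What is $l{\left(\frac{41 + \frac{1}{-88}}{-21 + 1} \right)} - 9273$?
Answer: $-9298$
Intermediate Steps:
$l{\left(t \right)} = -25$ ($l{\left(t \right)} = - \frac{15^{2}}{9} = \left(- \frac{1}{9}\right) 225 = -25$)
$l{\left(\frac{41 + \frac{1}{-88}}{-21 + 1} \right)} - 9273 = -25 - 9273 = -9298$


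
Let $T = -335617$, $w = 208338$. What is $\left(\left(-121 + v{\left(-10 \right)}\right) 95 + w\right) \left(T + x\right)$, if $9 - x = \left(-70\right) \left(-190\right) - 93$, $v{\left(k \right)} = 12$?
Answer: $-69059440145$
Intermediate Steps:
$x = -13198$ ($x = 9 - \left(\left(-70\right) \left(-190\right) - 93\right) = 9 - \left(13300 - 93\right) = 9 - 13207 = -13198$)
$\left(\left(-121 + v{\left(-10 \right)}\right) 95 + w\right) \left(T + x\right) = \left(\left(-121 + 12\right) 95 + 208338\right) \left(-335617 - 13198\right) = \left(\left(-109\right) 95 + 208338\right) \left(-348815\right) = \left(-10355 + 208338\right) \left(-348815\right) = 197983 \left(-348815\right) = -69059440145$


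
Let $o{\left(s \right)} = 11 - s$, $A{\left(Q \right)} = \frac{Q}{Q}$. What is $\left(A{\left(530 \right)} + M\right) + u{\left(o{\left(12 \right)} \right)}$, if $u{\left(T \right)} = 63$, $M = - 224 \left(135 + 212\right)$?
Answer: $-77664$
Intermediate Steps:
$A{\left(Q \right)} = 1$
$M = -77728$ ($M = \left(-224\right) 347 = -77728$)
$\left(A{\left(530 \right)} + M\right) + u{\left(o{\left(12 \right)} \right)} = \left(1 - 77728\right) + 63 = -77727 + 63 = -77664$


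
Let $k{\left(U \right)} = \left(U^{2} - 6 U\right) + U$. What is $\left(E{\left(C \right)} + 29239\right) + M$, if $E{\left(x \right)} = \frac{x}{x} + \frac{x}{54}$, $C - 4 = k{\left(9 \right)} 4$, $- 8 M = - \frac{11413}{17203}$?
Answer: $\frac{108661887847}{3715848} \approx 29243.0$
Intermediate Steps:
$k{\left(U \right)} = U^{2} - 5 U$
$M = \frac{11413}{137624}$ ($M = - \frac{\left(-11413\right) \frac{1}{17203}}{8} = \left(- \frac{1}{8}\right) \left(- \frac{11413}{17203}\right) = \frac{11413}{137624} \approx 0.082929$)
$C = 148$ ($C = 4 + 9 \left(-5 + 9\right) 4 = 4 + 9 \cdot 4 \cdot 4 = 4 + 36 \cdot 4 = 4 + 144 = 148$)
$E{\left(x \right)} = 1 + \frac{x}{54}$ ($E{\left(x \right)} = 1 + x \frac{1}{54} = 1 + \frac{x}{54}$)
$\left(E{\left(C \right)} + 29239\right) + M = \left(\left(1 + \frac{1}{54} \cdot 148\right) + 29239\right) + \frac{11413}{137624} = \left(\left(1 + \frac{74}{27}\right) + 29239\right) + \frac{11413}{137624} = \left(\frac{101}{27} + 29239\right) + \frac{11413}{137624} = \frac{789554}{27} + \frac{11413}{137624} = \frac{108661887847}{3715848}$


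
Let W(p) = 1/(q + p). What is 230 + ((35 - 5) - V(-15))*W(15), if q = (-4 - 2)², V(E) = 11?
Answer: 11749/51 ≈ 230.37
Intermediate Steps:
q = 36 (q = (-6)² = 36)
W(p) = 1/(36 + p)
230 + ((35 - 5) - V(-15))*W(15) = 230 + ((35 - 5) - 1*11)/(36 + 15) = 230 + (30 - 11)/51 = 230 + 19*(1/51) = 230 + 19/51 = 11749/51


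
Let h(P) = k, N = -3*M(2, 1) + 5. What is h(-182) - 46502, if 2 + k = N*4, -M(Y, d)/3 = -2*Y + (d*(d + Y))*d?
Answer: -46520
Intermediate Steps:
M(Y, d) = 6*Y - 3*d**2*(Y + d) (M(Y, d) = -3*(-2*Y + (d*(d + Y))*d) = -3*(-2*Y + (d*(Y + d))*d) = -3*(-2*Y + d**2*(Y + d)) = 6*Y - 3*d**2*(Y + d))
N = -4 (N = -3*(-3*1**3 + 6*2 - 3*2*1**2) + 5 = -3*(-3*1 + 12 - 3*2*1) + 5 = -3*(-3 + 12 - 6) + 5 = -3*3 + 5 = -9 + 5 = -4)
k = -18 (k = -2 - 4*4 = -2 - 16 = -18)
h(P) = -18
h(-182) - 46502 = -18 - 46502 = -46520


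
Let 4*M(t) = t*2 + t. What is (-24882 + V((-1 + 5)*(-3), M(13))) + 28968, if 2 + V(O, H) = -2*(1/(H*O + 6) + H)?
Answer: 902323/222 ≈ 4064.5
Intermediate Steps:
M(t) = 3*t/4 (M(t) = (t*2 + t)/4 = (2*t + t)/4 = (3*t)/4 = 3*t/4)
V(O, H) = -2 - 2*H - 2/(6 + H*O) (V(O, H) = -2 - 2*(1/(H*O + 6) + H) = -2 - 2*(1/(6 + H*O) + H) = -2 - 2*(H + 1/(6 + H*O)) = -2 + (-2*H - 2/(6 + H*O)) = -2 - 2*H - 2/(6 + H*O))
(-24882 + V((-1 + 5)*(-3), M(13))) + 28968 = (-24882 + 2*(-7 - 9*13/2 - (¾)*13*(-1 + 5)*(-3) - (-1 + 5)*(-3)*((¾)*13)²)/(6 + ((¾)*13)*((-1 + 5)*(-3)))) + 28968 = (-24882 + 2*(-7 - 6*39/4 - 1*39/4*4*(-3) - 4*(-3)*(39/4)²)/(6 + 39*(4*(-3))/4)) + 28968 = (-24882 + 2*(-7 - 117/2 - 1*39/4*(-12) - 1*(-12)*1521/16)/(6 + (39/4)*(-12))) + 28968 = (-24882 + 2*(-7 - 117/2 + 117 + 4563/4)/(6 - 117)) + 28968 = (-24882 + 2*(4769/4)/(-111)) + 28968 = (-24882 + 2*(-1/111)*(4769/4)) + 28968 = (-24882 - 4769/222) + 28968 = -5528573/222 + 28968 = 902323/222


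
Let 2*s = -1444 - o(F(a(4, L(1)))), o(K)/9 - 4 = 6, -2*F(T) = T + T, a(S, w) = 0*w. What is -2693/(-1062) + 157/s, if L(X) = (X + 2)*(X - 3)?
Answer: 32183/13806 ≈ 2.3311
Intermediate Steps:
L(X) = (-3 + X)*(2 + X) (L(X) = (2 + X)*(-3 + X) = (-3 + X)*(2 + X))
a(S, w) = 0
F(T) = -T (F(T) = -(T + T)/2 = -T)
o(K) = 90 (o(K) = 36 + 9*6 = 36 + 54 = 90)
s = -767 (s = (-1444 - 1*90)/2 = (-1444 - 90)/2 = (½)*(-1534) = -767)
-2693/(-1062) + 157/s = -2693/(-1062) + 157/(-767) = -2693*(-1/1062) + 157*(-1/767) = 2693/1062 - 157/767 = 32183/13806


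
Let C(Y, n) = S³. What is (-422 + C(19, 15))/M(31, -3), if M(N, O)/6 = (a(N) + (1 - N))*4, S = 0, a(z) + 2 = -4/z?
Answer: 6541/11952 ≈ 0.54727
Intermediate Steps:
a(z) = -2 - 4/z
C(Y, n) = 0 (C(Y, n) = 0³ = 0)
M(N, O) = -24 - 96/N - 24*N (M(N, O) = 6*(((-2 - 4/N) + (1 - N))*4) = 6*((-1 - N - 4/N)*4) = 6*(-4 - 16/N - 4*N) = -24 - 96/N - 24*N)
(-422 + C(19, 15))/M(31, -3) = (-422 + 0)/(-24 - 96/31 - 24*31) = -422/(-24 - 96*1/31 - 744) = -422/(-24 - 96/31 - 744) = -422/(-23904/31) = -422*(-31/23904) = 6541/11952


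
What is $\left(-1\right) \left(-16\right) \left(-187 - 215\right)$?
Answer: $-6432$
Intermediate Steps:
$\left(-1\right) \left(-16\right) \left(-187 - 215\right) = 16 \left(-402\right) = -6432$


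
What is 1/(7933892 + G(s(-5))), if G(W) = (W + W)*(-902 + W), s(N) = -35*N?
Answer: 1/7679442 ≈ 1.3022e-7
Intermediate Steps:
G(W) = 2*W*(-902 + W) (G(W) = (2*W)*(-902 + W) = 2*W*(-902 + W))
1/(7933892 + G(s(-5))) = 1/(7933892 + 2*(-35*(-5))*(-902 - 35*(-5))) = 1/(7933892 + 2*175*(-902 + 175)) = 1/(7933892 + 2*175*(-727)) = 1/(7933892 - 254450) = 1/7679442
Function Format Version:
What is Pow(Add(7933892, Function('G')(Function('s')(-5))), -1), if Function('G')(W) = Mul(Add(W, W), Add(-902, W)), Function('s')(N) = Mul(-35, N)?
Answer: Rational(1, 7679442) ≈ 1.3022e-7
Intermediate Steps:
Function('G')(W) = Mul(2, W, Add(-902, W)) (Function('G')(W) = Mul(Mul(2, W), Add(-902, W)) = Mul(2, W, Add(-902, W)))
Pow(Add(7933892, Function('G')(Function('s')(-5))), -1) = Pow(Add(7933892, Mul(2, Mul(-35, -5), Add(-902, Mul(-35, -5)))), -1) = Pow(Add(7933892, Mul(2, 175, Add(-902, 175))), -1) = Pow(Add(7933892, Mul(2, 175, -727)), -1) = Pow(Add(7933892, -254450), -1) = Pow(7679442, -1) = Rational(1, 7679442)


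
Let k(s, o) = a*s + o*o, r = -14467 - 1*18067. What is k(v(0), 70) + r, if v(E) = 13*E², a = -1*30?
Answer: -27634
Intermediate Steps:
a = -30
r = -32534 (r = -14467 - 18067 = -32534)
k(s, o) = o² - 30*s (k(s, o) = -30*s + o*o = -30*s + o² = o² - 30*s)
k(v(0), 70) + r = (70² - 390*0²) - 32534 = (4900 - 390*0) - 32534 = (4900 - 30*0) - 32534 = (4900 + 0) - 32534 = 4900 - 32534 = -27634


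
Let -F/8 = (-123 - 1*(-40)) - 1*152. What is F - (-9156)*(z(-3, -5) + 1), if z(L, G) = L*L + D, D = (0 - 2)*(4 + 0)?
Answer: 20192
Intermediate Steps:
D = -8 (D = -2*4 = -8)
z(L, G) = -8 + L² (z(L, G) = L*L - 8 = L² - 8 = -8 + L²)
F = 1880 (F = -8*((-123 - 1*(-40)) - 1*152) = -8*((-123 + 40) - 152) = -8*(-83 - 152) = -8*(-235) = 1880)
F - (-9156)*(z(-3, -5) + 1) = 1880 - (-9156)*((-8 + (-3)²) + 1) = 1880 - (-9156)*((-8 + 9) + 1) = 1880 - (-9156)*(1 + 1) = 1880 - (-9156)*2 = 1880 - 654*(-28) = 1880 + 18312 = 20192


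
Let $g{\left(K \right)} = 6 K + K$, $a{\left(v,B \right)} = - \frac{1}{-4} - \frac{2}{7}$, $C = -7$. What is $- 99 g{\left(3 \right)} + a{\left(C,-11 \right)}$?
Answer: $- \frac{58213}{28} \approx -2079.0$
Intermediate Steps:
$a{\left(v,B \right)} = - \frac{1}{28}$ ($a{\left(v,B \right)} = \left(-1\right) \left(- \frac{1}{4}\right) - \frac{2}{7} = \frac{1}{4} - \frac{2}{7} = - \frac{1}{28}$)
$g{\left(K \right)} = 7 K$
$- 99 g{\left(3 \right)} + a{\left(C,-11 \right)} = - 99 \cdot 7 \cdot 3 - \frac{1}{28} = \left(-99\right) 21 - \frac{1}{28} = -2079 - \frac{1}{28} = - \frac{58213}{28}$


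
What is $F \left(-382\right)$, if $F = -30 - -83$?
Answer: $-20246$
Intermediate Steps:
$F = 53$ ($F = -30 + 83 = 53$)
$F \left(-382\right) = 53 \left(-382\right) = -20246$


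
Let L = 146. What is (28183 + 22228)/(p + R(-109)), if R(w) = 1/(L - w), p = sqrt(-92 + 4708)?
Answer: -12854805/300155399 + 6555950550*sqrt(1154)/300155399 ≈ 741.94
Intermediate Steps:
p = 2*sqrt(1154) (p = sqrt(4616) = 2*sqrt(1154) ≈ 67.941)
R(w) = 1/(146 - w)
(28183 + 22228)/(p + R(-109)) = (28183 + 22228)/(2*sqrt(1154) - 1/(-146 - 109)) = 50411/(2*sqrt(1154) - 1/(-255)) = 50411/(2*sqrt(1154) - 1*(-1/255)) = 50411/(2*sqrt(1154) + 1/255) = 50411/(1/255 + 2*sqrt(1154))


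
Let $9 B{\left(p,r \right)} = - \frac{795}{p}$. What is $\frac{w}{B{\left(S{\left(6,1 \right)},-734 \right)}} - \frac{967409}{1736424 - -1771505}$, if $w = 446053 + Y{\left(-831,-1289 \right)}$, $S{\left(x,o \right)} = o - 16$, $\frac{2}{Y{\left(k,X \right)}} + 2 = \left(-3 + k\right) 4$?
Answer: $\frac{23503607375224703}{310300875553} \approx 75745.0$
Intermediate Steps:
$Y{\left(k,X \right)} = \frac{2}{-14 + 4 k}$ ($Y{\left(k,X \right)} = \frac{2}{-2 + \left(-3 + k\right) 4} = \frac{2}{-2 + \left(-12 + 4 k\right)} = \frac{2}{-14 + 4 k}$)
$S{\left(x,o \right)} = -16 + o$
$B{\left(p,r \right)} = - \frac{265}{3 p}$ ($B{\left(p,r \right)} = \frac{\left(-795\right) \frac{1}{p}}{9} = - \frac{265}{3 p}$)
$w = \frac{744462456}{1669}$ ($w = 446053 + \frac{1}{-7 + 2 \left(-831\right)} = 446053 + \frac{1}{-7 - 1662} = 446053 + \frac{1}{-1669} = 446053 - \frac{1}{1669} = \frac{744462456}{1669} \approx 4.4605 \cdot 10^{5}$)
$\frac{w}{B{\left(S{\left(6,1 \right)},-734 \right)}} - \frac{967409}{1736424 - -1771505} = \frac{744462456}{1669 \left(- \frac{265}{3 \left(-16 + 1\right)}\right)} - \frac{967409}{1736424 - -1771505} = \frac{744462456}{1669 \left(- \frac{265}{3 \left(-15\right)}\right)} - \frac{967409}{1736424 + 1771505} = \frac{744462456}{1669 \left(\left(- \frac{265}{3}\right) \left(- \frac{1}{15}\right)\right)} - \frac{967409}{3507929} = \frac{744462456}{1669 \cdot \frac{53}{9}} - \frac{967409}{3507929} = \frac{744462456}{1669} \cdot \frac{9}{53} - \frac{967409}{3507929} = \frac{6700162104}{88457} - \frac{967409}{3507929} = \frac{23503607375224703}{310300875553}$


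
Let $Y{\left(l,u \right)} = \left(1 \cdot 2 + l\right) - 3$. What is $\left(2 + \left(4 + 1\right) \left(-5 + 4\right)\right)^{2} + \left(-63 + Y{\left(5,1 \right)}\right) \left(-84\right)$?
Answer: $4965$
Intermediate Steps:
$Y{\left(l,u \right)} = -1 + l$ ($Y{\left(l,u \right)} = \left(2 + l\right) - 3 = -1 + l$)
$\left(2 + \left(4 + 1\right) \left(-5 + 4\right)\right)^{2} + \left(-63 + Y{\left(5,1 \right)}\right) \left(-84\right) = \left(2 + \left(4 + 1\right) \left(-5 + 4\right)\right)^{2} + \left(-63 + \left(-1 + 5\right)\right) \left(-84\right) = \left(2 + 5 \left(-1\right)\right)^{2} + \left(-63 + 4\right) \left(-84\right) = \left(2 - 5\right)^{2} - -4956 = \left(-3\right)^{2} + 4956 = 9 + 4956 = 4965$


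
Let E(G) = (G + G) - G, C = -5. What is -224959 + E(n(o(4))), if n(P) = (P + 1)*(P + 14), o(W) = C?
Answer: -224995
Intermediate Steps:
o(W) = -5
n(P) = (1 + P)*(14 + P)
E(G) = G (E(G) = 2*G - G = G)
-224959 + E(n(o(4))) = -224959 + (14 + (-5)**2 + 15*(-5)) = -224959 + (14 + 25 - 75) = -224959 - 36 = -224995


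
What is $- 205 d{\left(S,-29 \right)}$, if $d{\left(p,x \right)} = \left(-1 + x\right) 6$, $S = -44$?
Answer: $36900$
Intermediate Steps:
$d{\left(p,x \right)} = -6 + 6 x$
$- 205 d{\left(S,-29 \right)} = - 205 \left(-6 + 6 \left(-29\right)\right) = - 205 \left(-6 - 174\right) = \left(-205\right) \left(-180\right) = 36900$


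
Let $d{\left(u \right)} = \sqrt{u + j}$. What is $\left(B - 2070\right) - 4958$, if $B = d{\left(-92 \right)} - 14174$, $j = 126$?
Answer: $-21202 + \sqrt{34} \approx -21196.0$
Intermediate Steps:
$d{\left(u \right)} = \sqrt{126 + u}$ ($d{\left(u \right)} = \sqrt{u + 126} = \sqrt{126 + u}$)
$B = -14174 + \sqrt{34}$ ($B = \sqrt{126 - 92} - 14174 = \sqrt{34} - 14174 = -14174 + \sqrt{34} \approx -14168.0$)
$\left(B - 2070\right) - 4958 = \left(\left(-14174 + \sqrt{34}\right) - 2070\right) - 4958 = \left(-16244 + \sqrt{34}\right) - 4958 = -21202 + \sqrt{34}$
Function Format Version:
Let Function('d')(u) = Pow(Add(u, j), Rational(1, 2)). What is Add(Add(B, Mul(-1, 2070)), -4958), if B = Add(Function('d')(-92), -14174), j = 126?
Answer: Add(-21202, Pow(34, Rational(1, 2))) ≈ -21196.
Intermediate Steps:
Function('d')(u) = Pow(Add(126, u), Rational(1, 2)) (Function('d')(u) = Pow(Add(u, 126), Rational(1, 2)) = Pow(Add(126, u), Rational(1, 2)))
B = Add(-14174, Pow(34, Rational(1, 2))) (B = Add(Pow(Add(126, -92), Rational(1, 2)), -14174) = Add(Pow(34, Rational(1, 2)), -14174) = Add(-14174, Pow(34, Rational(1, 2))) ≈ -14168.)
Add(Add(B, Mul(-1, 2070)), -4958) = Add(Add(Add(-14174, Pow(34, Rational(1, 2))), Mul(-1, 2070)), -4958) = Add(Add(Add(-14174, Pow(34, Rational(1, 2))), -2070), -4958) = Add(Add(-16244, Pow(34, Rational(1, 2))), -4958) = Add(-21202, Pow(34, Rational(1, 2)))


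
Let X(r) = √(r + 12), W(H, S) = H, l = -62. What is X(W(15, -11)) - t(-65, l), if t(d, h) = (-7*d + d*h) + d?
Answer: -4420 + 3*√3 ≈ -4414.8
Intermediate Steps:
t(d, h) = -6*d + d*h
X(r) = √(12 + r)
X(W(15, -11)) - t(-65, l) = √(12 + 15) - (-65)*(-6 - 62) = √27 - (-65)*(-68) = 3*√3 - 1*4420 = 3*√3 - 4420 = -4420 + 3*√3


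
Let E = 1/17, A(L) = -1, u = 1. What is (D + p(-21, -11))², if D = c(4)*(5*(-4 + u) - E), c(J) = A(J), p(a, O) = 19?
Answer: 335241/289 ≈ 1160.0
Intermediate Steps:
c(J) = -1
E = 1/17 ≈ 0.058824
D = 256/17 (D = -(5*(-4 + 1) - 1*1/17) = -(5*(-3) - 1/17) = -(-15 - 1/17) = -1*(-256/17) = 256/17 ≈ 15.059)
(D + p(-21, -11))² = (256/17 + 19)² = (579/17)² = 335241/289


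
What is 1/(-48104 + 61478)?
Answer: 1/13374 ≈ 7.4772e-5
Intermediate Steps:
1/(-48104 + 61478) = 1/13374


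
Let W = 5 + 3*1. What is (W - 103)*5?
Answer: -475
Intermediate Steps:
W = 8 (W = 5 + 3 = 8)
(W - 103)*5 = (8 - 103)*5 = -95*5 = -475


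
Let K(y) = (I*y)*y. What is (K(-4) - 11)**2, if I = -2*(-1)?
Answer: 441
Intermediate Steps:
I = 2
K(y) = 2*y**2 (K(y) = (2*y)*y = 2*y**2)
(K(-4) - 11)**2 = (2*(-4)**2 - 11)**2 = (2*16 - 11)**2 = (32 - 11)**2 = 21**2 = 441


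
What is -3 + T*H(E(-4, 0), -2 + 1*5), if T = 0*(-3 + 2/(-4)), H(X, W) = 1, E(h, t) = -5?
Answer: -3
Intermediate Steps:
T = 0 (T = 0*(-3 + 2*(-1/4)) = 0*(-3 - 1/2) = 0*(-7/2) = 0)
-3 + T*H(E(-4, 0), -2 + 1*5) = -3 + 0*1 = -3 + 0 = -3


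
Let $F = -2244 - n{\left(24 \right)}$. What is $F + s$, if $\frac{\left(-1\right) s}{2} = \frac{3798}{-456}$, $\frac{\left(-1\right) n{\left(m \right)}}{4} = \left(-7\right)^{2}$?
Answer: $- \frac{77191}{38} \approx -2031.3$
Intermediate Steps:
$n{\left(m \right)} = -196$ ($n{\left(m \right)} = - 4 \left(-7\right)^{2} = \left(-4\right) 49 = -196$)
$F = -2048$ ($F = -2244 - -196 = -2244 + 196 = -2048$)
$s = \frac{633}{38}$ ($s = - 2 \frac{3798}{-456} = - 2 \cdot 3798 \left(- \frac{1}{456}\right) = \left(-2\right) \left(- \frac{633}{76}\right) = \frac{633}{38} \approx 16.658$)
$F + s = -2048 + \frac{633}{38} = - \frac{77191}{38}$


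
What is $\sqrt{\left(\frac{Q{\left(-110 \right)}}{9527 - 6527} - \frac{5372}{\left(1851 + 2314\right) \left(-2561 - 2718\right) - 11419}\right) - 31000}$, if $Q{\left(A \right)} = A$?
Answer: $\frac{i \sqrt{375047723902261052073}}{109992270} \approx 176.07 i$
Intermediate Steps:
$\sqrt{\left(\frac{Q{\left(-110 \right)}}{9527 - 6527} - \frac{5372}{\left(1851 + 2314\right) \left(-2561 - 2718\right) - 11419}\right) - 31000} = \sqrt{\left(- \frac{110}{9527 - 6527} - \frac{5372}{\left(1851 + 2314\right) \left(-2561 - 2718\right) - 11419}\right) - 31000} = \sqrt{\left(- \frac{110}{3000} - \frac{5372}{4165 \left(-5279\right) - 11419}\right) - 31000} = \sqrt{\left(\left(-110\right) \frac{1}{3000} - \frac{5372}{-21987035 - 11419}\right) - 31000} = \sqrt{\left(- \frac{11}{300} - \frac{5372}{-21998454}\right) - 31000} = \sqrt{\left(- \frac{11}{300} - - \frac{2686}{10999227}\right) - 31000} = \sqrt{\left(- \frac{11}{300} + \frac{2686}{10999227}\right) - 31000} = \sqrt{- \frac{40061899}{1099922700} - 31000} = \sqrt{- \frac{34097643761899}{1099922700}} = \frac{i \sqrt{375047723902261052073}}{109992270}$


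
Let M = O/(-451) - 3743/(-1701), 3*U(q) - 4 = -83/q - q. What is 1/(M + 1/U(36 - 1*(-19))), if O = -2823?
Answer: 2215532088/18616586293 ≈ 0.11901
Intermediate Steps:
U(q) = 4/3 - 83/(3*q) - q/3 (U(q) = 4/3 + (-83/q - q)/3 = 4/3 + (-q - 83/q)/3 = 4/3 + (-83/(3*q) - q/3) = 4/3 - 83/(3*q) - q/3)
M = 6490016/767151 (M = -2823/(-451) - 3743/(-1701) = -2823*(-1/451) - 3743*(-1/1701) = 2823/451 + 3743/1701 = 6490016/767151 ≈ 8.4599)
1/(M + 1/U(36 - 1*(-19))) = 1/(6490016/767151 + 1/((-83 - (36 - 1*(-19))*(-4 + (36 - 1*(-19))))/(3*(36 - 1*(-19))))) = 1/(6490016/767151 + 1/((-83 - (36 + 19)*(-4 + (36 + 19)))/(3*(36 + 19)))) = 1/(6490016/767151 + 1/((1/3)*(-83 - 1*55*(-4 + 55))/55)) = 1/(6490016/767151 + 1/((1/3)*(1/55)*(-83 - 1*55*51))) = 1/(6490016/767151 + 1/((1/3)*(1/55)*(-83 - 2805))) = 1/(6490016/767151 + 1/((1/3)*(1/55)*(-2888))) = 1/(6490016/767151 + 1/(-2888/165)) = 1/(6490016/767151 - 165/2888) = 1/(18616586293/2215532088) = 2215532088/18616586293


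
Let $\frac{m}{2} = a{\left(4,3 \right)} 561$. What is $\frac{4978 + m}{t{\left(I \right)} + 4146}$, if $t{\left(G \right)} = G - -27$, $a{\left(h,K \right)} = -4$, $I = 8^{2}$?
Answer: $\frac{490}{4237} \approx 0.11565$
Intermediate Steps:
$I = 64$
$m = -4488$ ($m = 2 \left(\left(-4\right) 561\right) = 2 \left(-2244\right) = -4488$)
$t{\left(G \right)} = 27 + G$ ($t{\left(G \right)} = G + 27 = 27 + G$)
$\frac{4978 + m}{t{\left(I \right)} + 4146} = \frac{4978 - 4488}{\left(27 + 64\right) + 4146} = \frac{490}{91 + 4146} = \frac{490}{4237}$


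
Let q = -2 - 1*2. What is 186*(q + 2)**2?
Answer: 744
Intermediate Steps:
q = -4 (q = -2 - 2 = -4)
186*(q + 2)**2 = 186*(-4 + 2)**2 = 186*(-2)**2 = 186*4 = 744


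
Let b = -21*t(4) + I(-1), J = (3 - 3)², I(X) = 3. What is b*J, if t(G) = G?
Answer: 0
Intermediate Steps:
J = 0 (J = 0² = 0)
b = -81 (b = -21*4 + 3 = -84 + 3 = -81)
b*J = -81*0 = 0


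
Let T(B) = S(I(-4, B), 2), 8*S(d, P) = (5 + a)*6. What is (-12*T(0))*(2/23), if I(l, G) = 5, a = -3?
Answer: -36/23 ≈ -1.5652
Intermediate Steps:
S(d, P) = 3/2 (S(d, P) = ((5 - 3)*6)/8 = (2*6)/8 = (⅛)*12 = 3/2)
T(B) = 3/2
(-12*T(0))*(2/23) = (-12*3/2)*(2/23) = -36/23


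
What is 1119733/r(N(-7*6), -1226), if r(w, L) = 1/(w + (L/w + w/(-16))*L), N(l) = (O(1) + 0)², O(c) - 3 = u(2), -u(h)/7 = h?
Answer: 23645031129377/968 ≈ 2.4427e+10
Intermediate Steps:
u(h) = -7*h
O(c) = -11 (O(c) = 3 - 7*2 = 3 - 14 = -11)
N(l) = 121 (N(l) = (-11 + 0)² = (-11)² = 121)
r(w, L) = 1/(w + L*(-w/16 + L/w)) (r(w, L) = 1/(w + (L/w + w*(-1/16))*L) = 1/(w + (L/w - w/16)*L) = 1/(w + (-w/16 + L/w)*L) = 1/(w + L*(-w/16 + L/w)))
1119733/r(N(-7*6), -1226) = 1119733/((16*121/(16*(-1226)² + 16*121² - 1*(-1226)*121²))) = 1119733/((16*121/(16*1503076 + 16*14641 - 1*(-1226)*14641))) = 1119733/((16*121/(24049216 + 234256 + 17949866))) = 1119733/((16*121/42233338)) = 1119733/((16*121*(1/42233338))) = 1119733/(968/21116669) = 1119733*(21116669/968) = 23645031129377/968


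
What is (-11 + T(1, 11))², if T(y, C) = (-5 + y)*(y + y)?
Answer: 361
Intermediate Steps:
T(y, C) = 2*y*(-5 + y) (T(y, C) = (-5 + y)*(2*y) = 2*y*(-5 + y))
(-11 + T(1, 11))² = (-11 + 2*1*(-5 + 1))² = (-11 + 2*1*(-4))² = (-11 - 8)² = (-19)² = 361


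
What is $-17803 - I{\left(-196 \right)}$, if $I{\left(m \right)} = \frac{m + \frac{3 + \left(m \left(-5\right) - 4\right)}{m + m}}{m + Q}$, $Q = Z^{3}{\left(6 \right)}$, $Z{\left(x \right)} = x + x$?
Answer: $- \frac{10691407021}{600544} \approx -17803.0$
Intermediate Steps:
$Z{\left(x \right)} = 2 x$
$Q = 1728$ ($Q = \left(2 \cdot 6\right)^{3} = 12^{3} = 1728$)
$I{\left(m \right)} = \frac{m + \frac{-1 - 5 m}{2 m}}{1728 + m}$ ($I{\left(m \right)} = \frac{m + \frac{3 + \left(m \left(-5\right) - 4\right)}{m + m}}{m + 1728} = \frac{m + \frac{3 - \left(4 + 5 m\right)}{2 m}}{1728 + m} = \frac{m + \left(3 - \left(4 + 5 m\right)\right) \frac{1}{2 m}}{1728 + m} = \frac{m + \left(-1 - 5 m\right) \frac{1}{2 m}}{1728 + m} = \frac{m + \frac{-1 - 5 m}{2 m}}{1728 + m}$)
$-17803 - I{\left(-196 \right)} = -17803 - \frac{-1 - -980 + 2 \left(-196\right)^{2}}{2 \left(-196\right) \left(1728 - 196\right)} = -17803 - \frac{1}{2} \left(- \frac{1}{196}\right) \frac{1}{1532} \left(-1 + 980 + 2 \cdot 38416\right) = -17803 - \frac{1}{2} \left(- \frac{1}{196}\right) \frac{1}{1532} \left(-1 + 980 + 76832\right) = -17803 - \frac{1}{2} \left(- \frac{1}{196}\right) \frac{1}{1532} \cdot 77811 = -17803 - - \frac{77811}{600544} = -17803 + \frac{77811}{600544} = - \frac{10691407021}{600544}$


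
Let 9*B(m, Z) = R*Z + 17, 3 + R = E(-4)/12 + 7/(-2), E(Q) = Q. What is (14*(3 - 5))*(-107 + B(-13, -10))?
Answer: 73724/27 ≈ 2730.5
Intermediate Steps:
R = -41/6 (R = -3 + (-4/12 + 7/(-2)) = -3 + (-4*1/12 + 7*(-1/2)) = -3 + (-1/3 - 7/2) = -3 - 23/6 = -41/6 ≈ -6.8333)
B(m, Z) = 17/9 - 41*Z/54 (B(m, Z) = (-41*Z/6 + 17)/9 = (17 - 41*Z/6)/9 = 17/9 - 41*Z/54)
(14*(3 - 5))*(-107 + B(-13, -10)) = (14*(3 - 5))*(-107 + (17/9 - 41/54*(-10))) = (14*(-2))*(-107 + (17/9 + 205/27)) = -28*(-107 + 256/27) = -28*(-2633/27) = 73724/27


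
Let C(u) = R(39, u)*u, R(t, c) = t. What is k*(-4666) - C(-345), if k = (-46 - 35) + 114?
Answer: -140523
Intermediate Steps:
k = 33 (k = -81 + 114 = 33)
C(u) = 39*u
k*(-4666) - C(-345) = 33*(-4666) - 39*(-345) = -153978 - 1*(-13455) = -153978 + 13455 = -140523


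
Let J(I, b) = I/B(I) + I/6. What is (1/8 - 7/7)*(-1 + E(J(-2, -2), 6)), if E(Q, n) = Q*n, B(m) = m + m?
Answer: 0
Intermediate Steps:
B(m) = 2*m
J(I, b) = 1/2 + I/6 (J(I, b) = I/((2*I)) + I/6 = I*(1/(2*I)) + I*(1/6) = 1/2 + I/6)
(1/8 - 7/7)*(-1 + E(J(-2, -2), 6)) = (1/8 - 7/7)*(-1 + (1/2 + (1/6)*(-2))*6) = (1*(1/8) - 7*1/7)*(-1 + (1/2 - 1/3)*6) = (1/8 - 1)*(-1 + (1/6)*6) = -7*(-1 + 1)/8 = -7/8*0 = 0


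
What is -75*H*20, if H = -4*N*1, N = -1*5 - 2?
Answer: -42000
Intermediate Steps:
N = -7 (N = -5 - 2 = -7)
H = 28 (H = -4*(-7)*1 = 28*1 = 28)
-75*H*20 = -75*28*20 = -2100*20 = -42000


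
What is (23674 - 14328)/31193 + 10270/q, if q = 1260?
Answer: 33212807/3930318 ≈ 8.4504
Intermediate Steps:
(23674 - 14328)/31193 + 10270/q = (23674 - 14328)/31193 + 10270/1260 = 9346*(1/31193) + 10270*(1/1260) = 9346/31193 + 1027/126 = 33212807/3930318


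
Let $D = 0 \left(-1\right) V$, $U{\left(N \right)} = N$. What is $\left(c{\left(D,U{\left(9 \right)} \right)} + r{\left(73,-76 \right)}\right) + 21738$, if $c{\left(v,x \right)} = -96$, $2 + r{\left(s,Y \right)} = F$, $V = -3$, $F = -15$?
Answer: $21625$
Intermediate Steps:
$r{\left(s,Y \right)} = -17$ ($r{\left(s,Y \right)} = -2 - 15 = -17$)
$D = 0$ ($D = 0 \left(-1\right) \left(-3\right) = 0 \left(-3\right) = 0$)
$\left(c{\left(D,U{\left(9 \right)} \right)} + r{\left(73,-76 \right)}\right) + 21738 = \left(-96 - 17\right) + 21738 = -113 + 21738 = 21625$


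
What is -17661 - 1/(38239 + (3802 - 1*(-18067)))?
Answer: -1061567389/60108 ≈ -17661.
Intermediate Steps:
-17661 - 1/(38239 + (3802 - 1*(-18067))) = -17661 - 1/(38239 + (3802 + 18067)) = -17661 - 1/(38239 + 21869) = -17661 - 1/60108 = -1061567389/60108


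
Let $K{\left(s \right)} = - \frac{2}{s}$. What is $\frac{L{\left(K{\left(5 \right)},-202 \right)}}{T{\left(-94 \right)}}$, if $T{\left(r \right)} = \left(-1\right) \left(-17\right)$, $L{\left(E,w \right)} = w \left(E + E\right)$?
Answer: $\frac{808}{85} \approx 9.5059$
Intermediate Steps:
$L{\left(E,w \right)} = 2 E w$ ($L{\left(E,w \right)} = w 2 E = 2 E w$)
$T{\left(r \right)} = 17$
$\frac{L{\left(K{\left(5 \right)},-202 \right)}}{T{\left(-94 \right)}} = \frac{2 \left(- \frac{2}{5}\right) \left(-202\right)}{17} = 2 \left(\left(-2\right) \frac{1}{5}\right) \left(-202\right) \frac{1}{17} = 2 \left(- \frac{2}{5}\right) \left(-202\right) \frac{1}{17} = \frac{808}{5} \cdot \frac{1}{17} = \frac{808}{85}$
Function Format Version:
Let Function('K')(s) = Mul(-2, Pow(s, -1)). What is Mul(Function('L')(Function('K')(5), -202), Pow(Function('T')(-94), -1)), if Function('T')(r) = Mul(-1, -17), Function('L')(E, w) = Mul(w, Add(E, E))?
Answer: Rational(808, 85) ≈ 9.5059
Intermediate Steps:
Function('L')(E, w) = Mul(2, E, w) (Function('L')(E, w) = Mul(w, Mul(2, E)) = Mul(2, E, w))
Function('T')(r) = 17
Mul(Function('L')(Function('K')(5), -202), Pow(Function('T')(-94), -1)) = Mul(Mul(2, Mul(-2, Pow(5, -1)), -202), Pow(17, -1)) = Mul(Mul(2, Mul(-2, Rational(1, 5)), -202), Rational(1, 17)) = Mul(Mul(2, Rational(-2, 5), -202), Rational(1, 17)) = Mul(Rational(808, 5), Rational(1, 17)) = Rational(808, 85)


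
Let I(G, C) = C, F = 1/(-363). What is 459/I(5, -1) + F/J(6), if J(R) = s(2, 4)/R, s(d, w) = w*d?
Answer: -222157/484 ≈ -459.00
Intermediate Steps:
s(d, w) = d*w
J(R) = 8/R (J(R) = (2*4)/R = 8/R)
F = -1/363 ≈ -0.0027548
459/I(5, -1) + F/J(6) = 459/(-1) - 1/(363*(8/6)) = 459*(-1) - 1/(363*(8*(1/6))) = -459 - 1/(363*4/3) = -459 - 1/363*3/4 = -459 - 1/484 = -222157/484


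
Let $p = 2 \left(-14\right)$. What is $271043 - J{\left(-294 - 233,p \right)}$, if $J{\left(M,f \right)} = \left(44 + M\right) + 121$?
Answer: $271405$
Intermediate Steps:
$p = -28$
$J{\left(M,f \right)} = 165 + M$
$271043 - J{\left(-294 - 233,p \right)} = 271043 - \left(165 - 527\right) = 271043 - -362 = 271043 + 362 = 271405$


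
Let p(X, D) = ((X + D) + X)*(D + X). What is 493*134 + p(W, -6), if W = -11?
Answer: 66538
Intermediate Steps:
p(X, D) = (D + X)*(D + 2*X) (p(X, D) = ((D + X) + X)*(D + X) = (D + 2*X)*(D + X) = (D + X)*(D + 2*X))
493*134 + p(W, -6) = 493*134 + ((-6)² + 2*(-11)² + 3*(-6)*(-11)) = 66062 + (36 + 2*121 + 198) = 66062 + (36 + 242 + 198) = 66062 + 476 = 66538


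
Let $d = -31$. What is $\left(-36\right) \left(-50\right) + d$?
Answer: $1769$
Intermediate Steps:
$\left(-36\right) \left(-50\right) + d = \left(-36\right) \left(-50\right) - 31 = 1800 - 31 = 1769$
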